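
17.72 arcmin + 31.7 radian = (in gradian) 2018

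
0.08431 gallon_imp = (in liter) 0.3833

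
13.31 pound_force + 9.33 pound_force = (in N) 100.7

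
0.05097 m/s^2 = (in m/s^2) 0.05097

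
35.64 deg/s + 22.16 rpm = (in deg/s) 168.6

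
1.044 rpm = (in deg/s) 6.264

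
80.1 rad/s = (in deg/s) 4589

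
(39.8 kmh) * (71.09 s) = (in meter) 785.9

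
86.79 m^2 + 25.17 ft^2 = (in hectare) 0.008913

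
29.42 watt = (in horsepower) 0.03945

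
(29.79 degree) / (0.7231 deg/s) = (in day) 0.0004768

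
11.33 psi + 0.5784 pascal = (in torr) 585.9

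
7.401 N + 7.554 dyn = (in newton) 7.401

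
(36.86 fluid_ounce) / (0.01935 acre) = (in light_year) 1.471e-21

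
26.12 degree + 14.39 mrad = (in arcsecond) 9.7e+04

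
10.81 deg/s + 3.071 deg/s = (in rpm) 2.314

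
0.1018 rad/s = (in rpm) 0.9721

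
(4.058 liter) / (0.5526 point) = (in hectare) 0.002082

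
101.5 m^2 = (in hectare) 0.01015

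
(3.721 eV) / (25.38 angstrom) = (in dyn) 2.349e-05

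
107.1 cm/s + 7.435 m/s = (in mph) 19.03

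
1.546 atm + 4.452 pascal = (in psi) 22.72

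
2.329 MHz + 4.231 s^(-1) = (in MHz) 2.329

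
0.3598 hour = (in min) 21.59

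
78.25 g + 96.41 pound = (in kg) 43.81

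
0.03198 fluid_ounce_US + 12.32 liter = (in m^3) 0.01232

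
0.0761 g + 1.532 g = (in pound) 0.003545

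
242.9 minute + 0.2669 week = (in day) 2.037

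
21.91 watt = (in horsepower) 0.02938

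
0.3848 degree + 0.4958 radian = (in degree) 28.79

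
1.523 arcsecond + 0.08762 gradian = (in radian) 0.001384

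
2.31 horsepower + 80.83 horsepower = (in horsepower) 83.14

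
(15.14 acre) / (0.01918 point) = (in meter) 9.055e+09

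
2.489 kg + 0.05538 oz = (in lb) 5.491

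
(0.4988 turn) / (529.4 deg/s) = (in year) 1.076e-08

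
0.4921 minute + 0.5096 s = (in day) 0.0003476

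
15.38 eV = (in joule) 2.464e-18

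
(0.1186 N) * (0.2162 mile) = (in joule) 41.27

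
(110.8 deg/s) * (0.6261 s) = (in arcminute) 4162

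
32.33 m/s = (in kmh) 116.4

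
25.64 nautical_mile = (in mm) 4.749e+07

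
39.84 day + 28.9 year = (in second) 9.148e+08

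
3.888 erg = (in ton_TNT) 9.293e-17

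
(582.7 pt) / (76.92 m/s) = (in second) 0.002672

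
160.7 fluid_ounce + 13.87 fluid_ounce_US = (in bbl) 0.03247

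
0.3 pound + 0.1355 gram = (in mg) 1.362e+05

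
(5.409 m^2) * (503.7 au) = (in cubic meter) 4.076e+14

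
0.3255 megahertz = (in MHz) 0.3255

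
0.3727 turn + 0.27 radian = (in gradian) 166.3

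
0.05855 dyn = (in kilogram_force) 5.97e-08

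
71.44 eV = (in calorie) 2.736e-18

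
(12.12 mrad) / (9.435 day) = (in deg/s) 8.519e-07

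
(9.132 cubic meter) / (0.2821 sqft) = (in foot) 1143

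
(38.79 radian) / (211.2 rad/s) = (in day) 2.126e-06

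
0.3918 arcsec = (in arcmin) 0.00653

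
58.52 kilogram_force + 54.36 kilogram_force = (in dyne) 1.107e+08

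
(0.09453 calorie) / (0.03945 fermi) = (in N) 1.003e+16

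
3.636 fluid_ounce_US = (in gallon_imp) 0.02365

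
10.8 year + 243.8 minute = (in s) 3.406e+08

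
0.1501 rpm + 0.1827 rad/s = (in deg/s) 11.37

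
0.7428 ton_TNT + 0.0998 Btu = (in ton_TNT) 0.7428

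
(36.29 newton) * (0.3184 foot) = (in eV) 2.198e+19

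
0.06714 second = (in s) 0.06714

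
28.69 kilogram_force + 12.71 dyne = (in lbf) 63.25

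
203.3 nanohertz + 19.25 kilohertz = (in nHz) 1.925e+13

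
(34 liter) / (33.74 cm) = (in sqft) 1.085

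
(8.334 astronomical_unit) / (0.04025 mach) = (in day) 1.053e+06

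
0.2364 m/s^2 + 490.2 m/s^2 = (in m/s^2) 490.4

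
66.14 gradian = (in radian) 1.039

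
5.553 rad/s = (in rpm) 53.03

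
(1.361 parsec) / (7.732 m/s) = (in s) 5.431e+15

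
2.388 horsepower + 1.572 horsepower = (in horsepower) 3.96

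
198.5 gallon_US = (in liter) 751.4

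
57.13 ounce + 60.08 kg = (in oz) 2176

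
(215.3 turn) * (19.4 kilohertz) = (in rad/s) 2.624e+07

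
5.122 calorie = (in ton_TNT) 5.122e-09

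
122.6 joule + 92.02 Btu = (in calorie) 2.323e+04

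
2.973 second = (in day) 3.441e-05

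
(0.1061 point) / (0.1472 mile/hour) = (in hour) 1.58e-07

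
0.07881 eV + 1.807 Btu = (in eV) 1.19e+22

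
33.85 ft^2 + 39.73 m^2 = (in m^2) 42.87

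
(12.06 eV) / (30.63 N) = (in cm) 6.308e-18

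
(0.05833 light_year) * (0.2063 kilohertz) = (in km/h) 4.098e+17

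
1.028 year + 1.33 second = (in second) 3.242e+07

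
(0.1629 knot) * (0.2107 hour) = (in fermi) 6.357e+16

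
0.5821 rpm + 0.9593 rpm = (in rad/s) 0.1614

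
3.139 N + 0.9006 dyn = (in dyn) 3.139e+05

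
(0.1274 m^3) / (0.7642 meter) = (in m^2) 0.1667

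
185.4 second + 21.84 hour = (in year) 0.002499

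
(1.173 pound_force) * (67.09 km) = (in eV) 2.185e+24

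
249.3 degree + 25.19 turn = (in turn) 25.88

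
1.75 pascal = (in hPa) 0.0175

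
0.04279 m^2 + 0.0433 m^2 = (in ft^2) 0.9267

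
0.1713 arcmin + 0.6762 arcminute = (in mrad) 0.2465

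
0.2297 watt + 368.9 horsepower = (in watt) 2.751e+05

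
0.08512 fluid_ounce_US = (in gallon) 0.000665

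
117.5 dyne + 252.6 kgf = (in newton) 2477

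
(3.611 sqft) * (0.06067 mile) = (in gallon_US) 8653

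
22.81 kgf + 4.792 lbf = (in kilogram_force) 24.98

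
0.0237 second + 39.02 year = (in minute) 2.051e+07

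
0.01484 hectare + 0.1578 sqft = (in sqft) 1598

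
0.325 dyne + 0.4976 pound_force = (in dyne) 2.213e+05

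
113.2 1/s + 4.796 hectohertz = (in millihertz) 5.928e+05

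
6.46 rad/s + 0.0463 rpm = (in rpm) 61.73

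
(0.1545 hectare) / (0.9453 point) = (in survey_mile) 2879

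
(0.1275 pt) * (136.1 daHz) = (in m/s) 0.06122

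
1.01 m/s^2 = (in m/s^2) 1.01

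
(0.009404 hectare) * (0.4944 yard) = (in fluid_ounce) 1.438e+06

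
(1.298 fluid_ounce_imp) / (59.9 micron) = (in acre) 0.0001521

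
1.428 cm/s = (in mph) 0.03194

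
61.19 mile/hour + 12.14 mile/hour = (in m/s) 32.78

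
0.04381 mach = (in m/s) 14.92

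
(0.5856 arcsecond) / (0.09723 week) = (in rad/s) 4.828e-11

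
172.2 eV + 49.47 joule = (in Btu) 0.04689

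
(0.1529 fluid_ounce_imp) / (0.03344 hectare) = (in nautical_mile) 7.015e-12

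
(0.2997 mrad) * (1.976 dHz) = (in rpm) 0.0005655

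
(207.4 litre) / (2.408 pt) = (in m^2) 244.1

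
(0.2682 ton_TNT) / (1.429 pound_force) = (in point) 5.004e+11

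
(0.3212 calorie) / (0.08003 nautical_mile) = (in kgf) 0.0009246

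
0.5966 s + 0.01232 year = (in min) 6475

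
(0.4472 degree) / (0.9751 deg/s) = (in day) 5.308e-06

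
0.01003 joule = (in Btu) 9.507e-06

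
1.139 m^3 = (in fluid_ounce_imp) 4.009e+04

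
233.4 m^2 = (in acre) 0.05767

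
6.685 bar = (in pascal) 6.685e+05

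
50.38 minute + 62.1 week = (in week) 62.1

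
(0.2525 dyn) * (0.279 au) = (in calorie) 2.519e+04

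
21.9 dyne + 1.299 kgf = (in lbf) 2.864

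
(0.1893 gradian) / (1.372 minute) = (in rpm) 0.0003449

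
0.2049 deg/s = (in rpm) 0.03415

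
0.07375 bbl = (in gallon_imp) 2.579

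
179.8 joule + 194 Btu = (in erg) 2.049e+12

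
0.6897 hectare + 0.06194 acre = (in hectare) 0.7148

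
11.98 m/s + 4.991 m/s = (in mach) 0.04984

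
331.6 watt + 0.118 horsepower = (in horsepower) 0.5627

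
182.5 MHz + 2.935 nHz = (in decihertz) 1.825e+09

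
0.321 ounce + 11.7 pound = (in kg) 5.316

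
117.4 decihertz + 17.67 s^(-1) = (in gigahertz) 2.941e-08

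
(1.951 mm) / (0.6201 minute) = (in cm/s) 0.005244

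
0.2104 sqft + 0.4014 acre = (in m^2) 1624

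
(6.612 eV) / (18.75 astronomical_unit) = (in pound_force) 8.49e-32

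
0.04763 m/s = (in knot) 0.09259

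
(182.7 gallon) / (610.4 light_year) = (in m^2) 1.198e-19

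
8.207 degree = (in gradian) 9.119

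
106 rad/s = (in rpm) 1012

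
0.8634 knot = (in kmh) 1.599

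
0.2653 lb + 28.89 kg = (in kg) 29.01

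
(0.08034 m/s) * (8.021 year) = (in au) 0.0001358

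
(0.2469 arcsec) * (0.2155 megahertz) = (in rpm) 2.463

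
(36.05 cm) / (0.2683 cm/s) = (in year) 4.261e-06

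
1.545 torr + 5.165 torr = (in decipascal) 8946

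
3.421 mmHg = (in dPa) 4561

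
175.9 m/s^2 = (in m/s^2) 175.9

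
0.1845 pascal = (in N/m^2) 0.1845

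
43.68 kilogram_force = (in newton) 428.4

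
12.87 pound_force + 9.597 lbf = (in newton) 99.94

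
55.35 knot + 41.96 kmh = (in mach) 0.1179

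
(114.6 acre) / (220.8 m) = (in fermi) 2.1e+18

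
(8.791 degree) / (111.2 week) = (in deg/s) 1.307e-07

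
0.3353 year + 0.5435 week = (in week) 18.03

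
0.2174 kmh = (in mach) 0.0001774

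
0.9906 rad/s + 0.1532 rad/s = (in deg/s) 65.53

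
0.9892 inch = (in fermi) 2.513e+13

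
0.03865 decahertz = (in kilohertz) 0.0003865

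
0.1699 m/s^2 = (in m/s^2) 0.1699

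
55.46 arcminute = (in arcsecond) 3328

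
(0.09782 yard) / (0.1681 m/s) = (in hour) 0.0001478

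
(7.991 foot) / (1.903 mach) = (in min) 6.265e-05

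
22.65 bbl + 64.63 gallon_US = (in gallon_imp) 845.9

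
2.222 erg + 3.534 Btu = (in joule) 3729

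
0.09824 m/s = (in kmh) 0.3537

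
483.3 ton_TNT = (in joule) 2.022e+12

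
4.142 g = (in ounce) 0.1461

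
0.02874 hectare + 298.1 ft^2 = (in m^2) 315.1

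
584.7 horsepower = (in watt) 4.36e+05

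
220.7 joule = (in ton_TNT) 5.275e-08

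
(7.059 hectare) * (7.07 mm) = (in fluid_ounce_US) 1.688e+07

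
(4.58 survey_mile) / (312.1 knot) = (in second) 45.91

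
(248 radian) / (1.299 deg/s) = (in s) 1.094e+04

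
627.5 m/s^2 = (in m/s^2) 627.5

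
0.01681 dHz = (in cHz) 0.1681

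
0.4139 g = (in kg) 0.0004139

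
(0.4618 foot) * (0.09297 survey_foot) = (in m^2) 0.003989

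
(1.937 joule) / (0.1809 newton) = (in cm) 1071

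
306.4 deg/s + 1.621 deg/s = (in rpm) 51.34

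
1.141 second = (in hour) 0.0003169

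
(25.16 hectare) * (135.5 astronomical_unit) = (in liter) 5.1e+21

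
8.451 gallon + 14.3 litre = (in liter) 46.29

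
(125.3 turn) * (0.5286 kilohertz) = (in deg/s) 2.384e+07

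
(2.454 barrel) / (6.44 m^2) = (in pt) 171.7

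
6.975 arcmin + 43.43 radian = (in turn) 6.912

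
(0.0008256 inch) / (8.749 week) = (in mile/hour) 8.865e-12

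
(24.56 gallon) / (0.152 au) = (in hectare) 4.089e-16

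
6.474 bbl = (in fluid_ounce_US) 3.48e+04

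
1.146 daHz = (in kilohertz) 0.01146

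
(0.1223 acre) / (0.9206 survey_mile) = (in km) 0.0003341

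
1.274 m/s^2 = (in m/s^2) 1.274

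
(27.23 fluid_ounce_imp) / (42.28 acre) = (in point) 1.282e-05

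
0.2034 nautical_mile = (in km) 0.3767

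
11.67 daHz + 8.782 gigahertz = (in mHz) 8.782e+12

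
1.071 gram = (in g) 1.071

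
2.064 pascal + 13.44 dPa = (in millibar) 0.03408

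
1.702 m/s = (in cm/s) 170.2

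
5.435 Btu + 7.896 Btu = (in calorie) 3362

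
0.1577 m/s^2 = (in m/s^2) 0.1577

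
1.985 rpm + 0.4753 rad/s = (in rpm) 6.524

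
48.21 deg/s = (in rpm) 8.035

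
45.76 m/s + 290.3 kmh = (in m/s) 126.4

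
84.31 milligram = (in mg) 84.31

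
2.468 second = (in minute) 0.04113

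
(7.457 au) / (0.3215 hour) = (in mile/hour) 2.156e+09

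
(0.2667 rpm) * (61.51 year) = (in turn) 8.622e+06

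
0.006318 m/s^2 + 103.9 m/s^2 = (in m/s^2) 103.9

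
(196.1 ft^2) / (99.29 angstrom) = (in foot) 6.02e+09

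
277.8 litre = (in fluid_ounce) 9394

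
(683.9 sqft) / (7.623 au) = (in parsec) 1.806e-27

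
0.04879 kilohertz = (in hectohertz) 0.4879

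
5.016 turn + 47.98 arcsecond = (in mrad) 3.152e+04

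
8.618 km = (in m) 8618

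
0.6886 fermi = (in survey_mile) 4.279e-19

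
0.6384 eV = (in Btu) 9.695e-23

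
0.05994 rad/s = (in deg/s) 3.434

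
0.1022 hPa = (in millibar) 0.1022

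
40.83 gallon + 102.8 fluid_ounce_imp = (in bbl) 0.9905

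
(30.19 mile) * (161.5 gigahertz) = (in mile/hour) 1.755e+16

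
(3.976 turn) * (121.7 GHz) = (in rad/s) 3.04e+12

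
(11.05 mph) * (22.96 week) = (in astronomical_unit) 0.0004585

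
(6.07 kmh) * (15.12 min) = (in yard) 1673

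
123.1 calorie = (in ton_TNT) 1.231e-07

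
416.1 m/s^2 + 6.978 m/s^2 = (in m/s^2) 423.1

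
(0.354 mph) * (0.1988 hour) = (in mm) 1.133e+05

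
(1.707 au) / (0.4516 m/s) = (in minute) 9.424e+09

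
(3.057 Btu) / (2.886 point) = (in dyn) 3.168e+11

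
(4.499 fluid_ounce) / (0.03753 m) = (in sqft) 0.03816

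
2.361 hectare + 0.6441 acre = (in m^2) 2.622e+04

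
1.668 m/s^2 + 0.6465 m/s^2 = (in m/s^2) 2.314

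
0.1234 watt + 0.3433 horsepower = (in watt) 256.1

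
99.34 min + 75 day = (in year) 0.2057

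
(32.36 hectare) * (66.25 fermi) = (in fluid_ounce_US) 0.0007249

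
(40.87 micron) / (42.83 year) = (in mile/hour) 6.769e-14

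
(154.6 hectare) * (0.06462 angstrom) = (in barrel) 6.284e-05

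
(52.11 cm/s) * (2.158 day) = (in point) 2.754e+08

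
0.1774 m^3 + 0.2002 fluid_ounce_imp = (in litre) 177.4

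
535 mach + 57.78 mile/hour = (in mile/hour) 4.076e+05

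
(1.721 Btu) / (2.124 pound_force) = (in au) 1.285e-09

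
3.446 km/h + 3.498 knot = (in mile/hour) 6.167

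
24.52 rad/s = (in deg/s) 1405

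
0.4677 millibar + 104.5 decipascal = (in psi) 0.008299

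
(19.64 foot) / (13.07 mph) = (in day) 1.186e-05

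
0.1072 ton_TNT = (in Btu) 4.251e+05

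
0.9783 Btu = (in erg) 1.032e+10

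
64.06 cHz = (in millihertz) 640.6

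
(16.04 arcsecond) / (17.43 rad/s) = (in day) 5.164e-11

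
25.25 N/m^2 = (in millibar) 0.2525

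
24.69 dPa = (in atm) 2.437e-05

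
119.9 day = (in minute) 1.727e+05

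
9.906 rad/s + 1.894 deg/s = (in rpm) 94.91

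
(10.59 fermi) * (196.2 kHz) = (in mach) 6.102e-12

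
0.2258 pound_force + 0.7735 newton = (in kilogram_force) 0.1813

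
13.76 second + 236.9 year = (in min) 1.245e+08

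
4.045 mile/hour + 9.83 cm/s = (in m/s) 1.907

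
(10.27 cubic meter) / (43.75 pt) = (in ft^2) 7162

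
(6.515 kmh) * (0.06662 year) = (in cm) 3.802e+08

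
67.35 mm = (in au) 4.502e-13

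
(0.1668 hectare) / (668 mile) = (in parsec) 5.028e-20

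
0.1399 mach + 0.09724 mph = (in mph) 106.7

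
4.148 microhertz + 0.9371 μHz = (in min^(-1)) 0.0003051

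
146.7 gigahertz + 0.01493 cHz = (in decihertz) 1.467e+12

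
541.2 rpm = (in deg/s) 3247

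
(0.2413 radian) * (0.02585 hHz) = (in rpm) 5.956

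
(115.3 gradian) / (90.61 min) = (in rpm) 0.003181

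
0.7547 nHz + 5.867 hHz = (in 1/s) 586.7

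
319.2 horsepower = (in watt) 2.38e+05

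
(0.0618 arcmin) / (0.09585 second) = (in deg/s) 0.01075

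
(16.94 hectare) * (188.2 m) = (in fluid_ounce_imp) 1.122e+12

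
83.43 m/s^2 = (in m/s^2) 83.43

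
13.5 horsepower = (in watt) 1.007e+04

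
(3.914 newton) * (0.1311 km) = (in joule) 513.1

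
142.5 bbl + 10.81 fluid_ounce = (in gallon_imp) 4984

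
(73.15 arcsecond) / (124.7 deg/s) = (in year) 5.167e-12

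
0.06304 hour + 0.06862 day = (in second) 6156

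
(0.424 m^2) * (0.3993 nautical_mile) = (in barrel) 1972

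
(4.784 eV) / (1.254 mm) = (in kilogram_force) 6.233e-17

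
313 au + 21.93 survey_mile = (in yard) 5.121e+13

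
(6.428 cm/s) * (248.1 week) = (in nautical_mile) 5208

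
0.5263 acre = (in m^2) 2130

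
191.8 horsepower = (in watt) 1.43e+05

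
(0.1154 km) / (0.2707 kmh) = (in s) 1535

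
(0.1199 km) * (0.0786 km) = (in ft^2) 1.014e+05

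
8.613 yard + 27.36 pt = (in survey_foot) 25.87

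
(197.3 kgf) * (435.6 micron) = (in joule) 0.8428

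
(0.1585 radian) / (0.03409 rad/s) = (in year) 1.474e-07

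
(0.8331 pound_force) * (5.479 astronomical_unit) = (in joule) 3.037e+12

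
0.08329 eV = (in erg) 1.334e-13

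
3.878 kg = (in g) 3878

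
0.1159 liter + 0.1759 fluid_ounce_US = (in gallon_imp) 0.02664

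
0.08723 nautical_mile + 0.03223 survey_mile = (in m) 213.4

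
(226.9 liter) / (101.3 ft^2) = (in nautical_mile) 1.302e-05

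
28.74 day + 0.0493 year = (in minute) 6.73e+04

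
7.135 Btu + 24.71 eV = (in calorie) 1799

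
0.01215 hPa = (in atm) 1.199e-05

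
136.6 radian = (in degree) 7827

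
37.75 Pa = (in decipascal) 377.5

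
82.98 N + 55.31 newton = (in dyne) 1.383e+07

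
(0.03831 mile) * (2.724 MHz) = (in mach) 4.932e+05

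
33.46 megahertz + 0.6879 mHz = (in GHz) 0.03346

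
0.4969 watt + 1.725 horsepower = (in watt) 1287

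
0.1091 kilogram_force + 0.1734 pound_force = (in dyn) 1.841e+05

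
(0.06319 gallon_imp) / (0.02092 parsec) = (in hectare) 4.45e-23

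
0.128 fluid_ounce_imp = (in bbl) 2.288e-05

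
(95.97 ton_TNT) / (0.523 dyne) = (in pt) 2.176e+20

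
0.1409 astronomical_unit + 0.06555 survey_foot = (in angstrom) 2.108e+20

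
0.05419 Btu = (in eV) 3.568e+20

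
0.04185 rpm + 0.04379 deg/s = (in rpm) 0.04915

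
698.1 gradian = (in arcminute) 3.77e+04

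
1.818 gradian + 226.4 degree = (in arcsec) 8.209e+05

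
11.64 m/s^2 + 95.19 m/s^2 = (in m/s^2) 106.8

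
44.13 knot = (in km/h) 81.73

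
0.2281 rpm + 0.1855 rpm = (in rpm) 0.4136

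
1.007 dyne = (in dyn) 1.007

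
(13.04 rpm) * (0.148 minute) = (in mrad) 1.213e+04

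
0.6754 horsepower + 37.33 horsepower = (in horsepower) 38.01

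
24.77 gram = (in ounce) 0.8737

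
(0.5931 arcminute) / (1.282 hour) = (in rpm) 3.57e-07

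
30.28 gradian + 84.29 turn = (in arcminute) 1.822e+06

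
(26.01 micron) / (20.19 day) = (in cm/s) 1.491e-09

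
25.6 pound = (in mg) 1.161e+07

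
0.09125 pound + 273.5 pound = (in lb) 273.6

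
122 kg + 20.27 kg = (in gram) 1.423e+05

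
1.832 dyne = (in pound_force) 4.118e-06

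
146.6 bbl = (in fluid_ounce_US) 7.881e+05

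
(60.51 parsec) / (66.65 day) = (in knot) 6.303e+11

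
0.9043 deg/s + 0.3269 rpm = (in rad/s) 0.05002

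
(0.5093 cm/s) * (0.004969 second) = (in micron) 25.31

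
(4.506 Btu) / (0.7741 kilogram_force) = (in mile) 0.3891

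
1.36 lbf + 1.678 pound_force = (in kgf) 1.378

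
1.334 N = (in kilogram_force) 0.136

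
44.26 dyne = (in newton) 0.0004426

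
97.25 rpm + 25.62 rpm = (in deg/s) 737.2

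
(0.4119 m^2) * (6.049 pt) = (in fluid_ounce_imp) 30.94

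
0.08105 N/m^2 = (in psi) 1.176e-05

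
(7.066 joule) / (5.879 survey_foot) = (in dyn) 3.943e+05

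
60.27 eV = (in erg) 9.656e-11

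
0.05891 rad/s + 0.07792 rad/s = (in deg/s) 7.84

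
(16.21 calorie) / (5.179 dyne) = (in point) 3.712e+09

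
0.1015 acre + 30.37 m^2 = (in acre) 0.109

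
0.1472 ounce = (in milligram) 4173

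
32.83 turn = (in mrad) 2.063e+05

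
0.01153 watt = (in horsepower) 1.546e-05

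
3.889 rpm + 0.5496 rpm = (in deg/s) 26.63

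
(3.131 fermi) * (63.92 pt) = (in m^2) 7.06e-17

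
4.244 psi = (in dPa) 2.926e+05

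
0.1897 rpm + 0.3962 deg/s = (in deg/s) 1.534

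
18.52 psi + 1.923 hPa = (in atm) 1.262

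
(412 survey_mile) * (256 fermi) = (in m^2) 1.697e-07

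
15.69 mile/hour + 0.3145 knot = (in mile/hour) 16.05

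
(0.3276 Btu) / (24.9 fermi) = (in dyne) 1.388e+21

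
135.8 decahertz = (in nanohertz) 1.358e+12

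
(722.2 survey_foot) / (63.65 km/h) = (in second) 12.45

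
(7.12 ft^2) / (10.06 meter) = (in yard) 0.07191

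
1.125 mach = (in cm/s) 3.831e+04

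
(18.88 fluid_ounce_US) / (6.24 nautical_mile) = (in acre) 1.194e-11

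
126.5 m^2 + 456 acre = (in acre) 456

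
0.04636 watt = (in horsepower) 6.217e-05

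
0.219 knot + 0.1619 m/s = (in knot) 0.5337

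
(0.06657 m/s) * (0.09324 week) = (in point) 1.064e+07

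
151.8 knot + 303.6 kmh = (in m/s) 162.4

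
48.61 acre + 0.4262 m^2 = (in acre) 48.61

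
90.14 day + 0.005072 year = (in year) 0.252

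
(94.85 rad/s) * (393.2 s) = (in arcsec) 7.693e+09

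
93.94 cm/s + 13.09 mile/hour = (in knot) 13.2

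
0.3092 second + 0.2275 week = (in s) 1.376e+05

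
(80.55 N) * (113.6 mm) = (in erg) 9.15e+07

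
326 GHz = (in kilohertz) 3.26e+08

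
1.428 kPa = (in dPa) 1.428e+04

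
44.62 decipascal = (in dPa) 44.62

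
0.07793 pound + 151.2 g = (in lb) 0.4113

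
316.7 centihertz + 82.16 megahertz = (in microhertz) 8.216e+13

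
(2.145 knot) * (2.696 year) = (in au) 0.0006271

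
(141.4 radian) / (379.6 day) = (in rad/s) 4.311e-06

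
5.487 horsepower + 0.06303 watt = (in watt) 4092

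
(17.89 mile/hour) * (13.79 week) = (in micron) 6.67e+13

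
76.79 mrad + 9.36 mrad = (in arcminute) 296.2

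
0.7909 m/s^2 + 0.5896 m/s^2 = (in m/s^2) 1.381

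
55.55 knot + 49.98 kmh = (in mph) 94.98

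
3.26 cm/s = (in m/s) 0.0326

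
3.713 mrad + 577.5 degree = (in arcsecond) 2.08e+06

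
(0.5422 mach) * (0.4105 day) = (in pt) 1.856e+10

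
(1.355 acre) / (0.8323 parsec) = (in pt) 6.052e-10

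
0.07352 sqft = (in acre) 1.688e-06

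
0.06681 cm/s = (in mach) 1.962e-06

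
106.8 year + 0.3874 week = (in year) 106.8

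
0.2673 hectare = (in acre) 0.6605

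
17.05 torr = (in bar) 0.02273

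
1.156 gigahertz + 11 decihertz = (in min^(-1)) 6.936e+10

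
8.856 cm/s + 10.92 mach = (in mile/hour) 8318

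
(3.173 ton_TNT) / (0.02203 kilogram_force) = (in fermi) 6.145e+25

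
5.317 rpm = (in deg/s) 31.9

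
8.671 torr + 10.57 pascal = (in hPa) 11.67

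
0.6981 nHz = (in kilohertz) 6.981e-13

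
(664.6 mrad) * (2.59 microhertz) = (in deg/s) 9.862e-05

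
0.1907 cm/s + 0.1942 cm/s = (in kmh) 0.01386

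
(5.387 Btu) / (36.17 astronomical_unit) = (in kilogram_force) 1.071e-10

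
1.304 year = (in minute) 6.854e+05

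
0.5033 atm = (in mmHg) 382.5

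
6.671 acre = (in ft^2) 2.906e+05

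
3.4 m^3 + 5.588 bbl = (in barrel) 26.97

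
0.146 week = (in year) 0.0028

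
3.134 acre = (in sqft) 1.365e+05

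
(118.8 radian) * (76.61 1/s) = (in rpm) 8.691e+04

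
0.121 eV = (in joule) 1.939e-20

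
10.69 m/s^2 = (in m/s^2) 10.69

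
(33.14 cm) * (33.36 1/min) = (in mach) 0.0005411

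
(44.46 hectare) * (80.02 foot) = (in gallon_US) 2.865e+09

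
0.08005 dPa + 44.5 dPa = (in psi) 0.0006466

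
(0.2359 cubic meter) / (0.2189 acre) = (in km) 2.663e-07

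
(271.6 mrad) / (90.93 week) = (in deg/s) 2.83e-07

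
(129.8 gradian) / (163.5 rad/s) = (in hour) 3.464e-06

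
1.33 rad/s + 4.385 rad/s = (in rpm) 54.57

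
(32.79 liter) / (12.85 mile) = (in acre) 3.918e-10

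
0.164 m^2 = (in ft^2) 1.765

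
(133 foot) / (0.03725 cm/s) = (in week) 0.1799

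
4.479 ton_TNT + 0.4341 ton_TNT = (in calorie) 4.913e+09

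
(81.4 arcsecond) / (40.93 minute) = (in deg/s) 9.207e-06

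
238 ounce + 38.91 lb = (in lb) 53.78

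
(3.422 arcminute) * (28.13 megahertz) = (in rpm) 2.674e+05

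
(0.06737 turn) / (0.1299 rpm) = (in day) 0.0003602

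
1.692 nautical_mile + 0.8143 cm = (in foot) 1.028e+04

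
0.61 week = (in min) 6149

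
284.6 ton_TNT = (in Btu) 1.129e+09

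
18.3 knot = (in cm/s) 941.4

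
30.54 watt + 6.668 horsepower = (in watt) 5003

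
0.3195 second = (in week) 5.283e-07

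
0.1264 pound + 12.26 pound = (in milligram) 5.618e+06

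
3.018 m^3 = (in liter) 3018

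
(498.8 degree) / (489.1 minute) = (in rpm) 0.002833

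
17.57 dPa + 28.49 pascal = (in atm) 0.0002985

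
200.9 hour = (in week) 1.196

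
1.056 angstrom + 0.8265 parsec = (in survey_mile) 1.585e+13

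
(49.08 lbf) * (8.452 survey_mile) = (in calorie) 7.098e+05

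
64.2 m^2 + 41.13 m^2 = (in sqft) 1134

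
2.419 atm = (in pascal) 2.451e+05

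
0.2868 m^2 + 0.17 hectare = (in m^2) 1700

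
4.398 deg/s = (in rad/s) 0.07676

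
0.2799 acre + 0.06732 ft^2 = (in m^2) 1133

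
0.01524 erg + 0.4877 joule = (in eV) 3.044e+18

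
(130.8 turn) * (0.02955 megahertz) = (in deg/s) 1.391e+09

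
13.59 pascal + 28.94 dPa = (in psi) 0.002391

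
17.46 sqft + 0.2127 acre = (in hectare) 0.08624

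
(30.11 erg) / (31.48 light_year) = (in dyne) 1.011e-18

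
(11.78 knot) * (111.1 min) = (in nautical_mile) 21.81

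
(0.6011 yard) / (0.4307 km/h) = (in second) 4.594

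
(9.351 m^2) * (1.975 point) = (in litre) 6.515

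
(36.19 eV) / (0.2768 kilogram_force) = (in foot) 7.008e-18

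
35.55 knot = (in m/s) 18.29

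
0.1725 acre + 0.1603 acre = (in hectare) 0.1347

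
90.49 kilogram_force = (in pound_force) 199.5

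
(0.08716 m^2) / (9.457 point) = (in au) 1.746e-10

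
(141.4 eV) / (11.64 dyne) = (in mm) 1.946e-10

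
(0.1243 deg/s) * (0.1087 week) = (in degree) 8172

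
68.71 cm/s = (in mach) 0.002018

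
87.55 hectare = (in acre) 216.3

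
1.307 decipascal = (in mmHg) 0.0009803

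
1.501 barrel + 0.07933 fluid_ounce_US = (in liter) 238.6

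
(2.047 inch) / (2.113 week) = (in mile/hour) 9.101e-08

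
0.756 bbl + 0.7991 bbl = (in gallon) 65.31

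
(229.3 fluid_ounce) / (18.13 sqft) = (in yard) 0.004403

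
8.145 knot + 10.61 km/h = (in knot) 13.87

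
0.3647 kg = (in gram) 364.7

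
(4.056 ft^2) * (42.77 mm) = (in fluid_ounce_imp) 567.2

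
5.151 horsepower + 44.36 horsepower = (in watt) 3.692e+04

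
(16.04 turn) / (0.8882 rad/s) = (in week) 0.0001876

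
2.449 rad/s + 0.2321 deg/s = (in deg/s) 140.5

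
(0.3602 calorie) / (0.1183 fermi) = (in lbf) 2.864e+15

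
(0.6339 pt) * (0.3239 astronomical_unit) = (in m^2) 1.084e+07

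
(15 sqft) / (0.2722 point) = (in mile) 9.017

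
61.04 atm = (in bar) 61.85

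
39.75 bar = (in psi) 576.5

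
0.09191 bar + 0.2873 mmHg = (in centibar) 9.229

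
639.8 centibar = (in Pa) 6.398e+05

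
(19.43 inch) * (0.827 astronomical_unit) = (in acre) 1.509e+07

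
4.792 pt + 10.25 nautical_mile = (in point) 5.381e+07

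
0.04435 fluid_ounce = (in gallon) 0.0003465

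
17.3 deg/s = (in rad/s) 0.3019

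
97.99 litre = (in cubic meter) 0.09799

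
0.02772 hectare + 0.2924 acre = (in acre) 0.3609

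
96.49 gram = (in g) 96.49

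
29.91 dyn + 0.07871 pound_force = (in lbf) 0.07878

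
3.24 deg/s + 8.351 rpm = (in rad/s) 0.9311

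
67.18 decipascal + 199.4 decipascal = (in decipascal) 266.6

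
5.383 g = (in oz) 0.1899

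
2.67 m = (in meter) 2.67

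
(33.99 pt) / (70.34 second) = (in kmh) 0.0006137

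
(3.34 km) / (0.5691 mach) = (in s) 17.24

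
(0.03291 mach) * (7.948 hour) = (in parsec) 1.039e-11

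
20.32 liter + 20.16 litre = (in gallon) 10.69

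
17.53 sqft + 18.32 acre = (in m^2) 7.414e+04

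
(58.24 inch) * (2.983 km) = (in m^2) 4413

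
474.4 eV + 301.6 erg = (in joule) 3.016e-05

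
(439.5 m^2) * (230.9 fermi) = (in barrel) 6.383e-10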